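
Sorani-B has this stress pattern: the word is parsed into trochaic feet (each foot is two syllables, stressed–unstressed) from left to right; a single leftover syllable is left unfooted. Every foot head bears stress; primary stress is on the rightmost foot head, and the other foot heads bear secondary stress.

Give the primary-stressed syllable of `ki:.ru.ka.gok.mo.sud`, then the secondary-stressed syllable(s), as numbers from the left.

Parse left to right into trochaic (ˈσσ) feet: (ˈki:.ru) (ˈka.gok) (ˈmo.sud).
Foot heads (stressed positions): 1, 3, 5.
End Rule Rightmost: primary stress on the rightmost head = syllable 5.
Secondary stress on 1, 3: ˌki:.ru.ˌka.gok.ˈmo.sud.

primary 5, secondary 1, 3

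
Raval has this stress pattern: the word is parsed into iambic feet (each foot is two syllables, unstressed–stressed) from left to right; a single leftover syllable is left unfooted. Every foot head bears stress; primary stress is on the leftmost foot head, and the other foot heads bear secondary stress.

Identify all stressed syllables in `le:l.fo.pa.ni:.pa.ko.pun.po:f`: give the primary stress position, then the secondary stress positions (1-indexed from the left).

Parse left to right into iambic (σˈσ) feet: (le:l.ˈfo) (pa.ˈni:) (pa.ˈko) (pun.ˈpo:f).
Foot heads (stressed positions): 2, 4, 6, 8.
End Rule Leftmost: primary stress on the leftmost head = syllable 2.
Secondary stress on 4, 6, 8: le:l.ˈfo.pa.ˌni:.pa.ˌko.pun.ˌpo:f.

primary 2, secondary 4, 6, 8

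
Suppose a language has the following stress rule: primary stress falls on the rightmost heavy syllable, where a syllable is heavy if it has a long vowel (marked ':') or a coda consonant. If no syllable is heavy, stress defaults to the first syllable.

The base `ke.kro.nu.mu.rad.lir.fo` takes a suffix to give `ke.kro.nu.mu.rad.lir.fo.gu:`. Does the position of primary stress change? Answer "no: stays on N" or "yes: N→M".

yes: 6→8

Base `ke.kro.nu.mu.rad.lir.fo` (7 syllables):
  Weights: 1 ke L, 2 kro L, 3 nu L, 4 mu L, 5 rad H, 6 lir H, 7 fo L.
  Heavy syllables in the domain: 5, 6. The rightmost is syllable 6 (lir).
  → primary stress on syllable 6.
Suffixed `ke.kro.nu.mu.rad.lir.fo.gu:` (8 syllables):
  Weights: 1 ke L, 2 kro L, 3 nu L, 4 mu L, 5 rad H, 6 lir H, 7 fo L, 8 gu: H.
  Heavy syllables in the domain: 5, 6, 8. The rightmost is syllable 8 (gu:).
  → primary stress on syllable 8.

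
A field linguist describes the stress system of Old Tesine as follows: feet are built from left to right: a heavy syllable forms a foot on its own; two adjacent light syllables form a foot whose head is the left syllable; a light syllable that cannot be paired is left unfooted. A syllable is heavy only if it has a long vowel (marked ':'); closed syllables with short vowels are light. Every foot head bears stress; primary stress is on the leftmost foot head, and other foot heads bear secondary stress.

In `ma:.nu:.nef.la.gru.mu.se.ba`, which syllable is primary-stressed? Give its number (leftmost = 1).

1

Weights: 1 ma: H, 2 nu: H, 3 nef L, 4 la L, 5 gru L, 6 mu L, 7 se L, 8 ba L.
Parse left to right (heavy = foot alone; LL = one foot; stranded L unfooted): (ˈma:) (ˈnu:) (ˈnef.la) (ˈgru.mu) (ˈse.ba).
Foot heads: 1, 2, 3, 5, 7.
Primary stress on the leftmost head = syllable 1.
Primary stress: syllable 1 → ˈma:.nu:.nef.la.gru.mu.se.ba.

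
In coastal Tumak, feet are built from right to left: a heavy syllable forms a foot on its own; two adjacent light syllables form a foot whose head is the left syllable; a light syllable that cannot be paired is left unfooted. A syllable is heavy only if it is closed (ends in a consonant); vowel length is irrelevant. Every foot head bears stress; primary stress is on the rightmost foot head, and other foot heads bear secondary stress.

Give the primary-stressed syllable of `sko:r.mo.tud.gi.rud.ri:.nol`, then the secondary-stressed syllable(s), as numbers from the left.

primary 7, secondary 1, 3, 5

Weights: 1 sko:r H, 2 mo L, 3 tud H, 4 gi L, 5 rud H, 6 ri: L, 7 nol H.
Parse right to left (heavy = foot alone; LL = one foot; stranded L unfooted): (ˈsko:r) mo (ˈtud) gi (ˈrud) ri: (ˈnol).
Foot heads: 1, 3, 5, 7.
Primary stress on the rightmost head = syllable 7.
Secondary stress on 1, 3, 5: ˌsko:r.mo.ˌtud.gi.ˌrud.ri:.ˈnol.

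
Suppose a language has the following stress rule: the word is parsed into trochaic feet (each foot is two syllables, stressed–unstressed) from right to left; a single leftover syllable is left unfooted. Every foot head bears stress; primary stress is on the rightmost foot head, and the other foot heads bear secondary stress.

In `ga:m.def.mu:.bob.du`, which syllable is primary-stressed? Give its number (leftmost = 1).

4

Parse right to left into trochaic (ˈσσ) feet: ga:m (ˈdef.mu:) (ˈbob.du). Syllable 1 is left unfooted.
Foot heads (stressed positions): 2, 4.
End Rule Rightmost: primary stress on the rightmost head = syllable 4.
Primary stress: syllable 4 → ga:m.def.mu:.ˈbob.du.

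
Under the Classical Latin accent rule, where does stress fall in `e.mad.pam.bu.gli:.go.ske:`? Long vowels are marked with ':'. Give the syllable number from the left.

5

Classical Latin: stress the penult if heavy (long vowel or closed), else the antepenult.
Weights: 5 gli: H, 6 go L, 7 ske: H.
The penult (syllable 6, go) is light, so stress falls on the antepenult (syllable 5, gli:).
Stress on syllable 5: e.mad.pam.bu.ˈgli:.go.ske:.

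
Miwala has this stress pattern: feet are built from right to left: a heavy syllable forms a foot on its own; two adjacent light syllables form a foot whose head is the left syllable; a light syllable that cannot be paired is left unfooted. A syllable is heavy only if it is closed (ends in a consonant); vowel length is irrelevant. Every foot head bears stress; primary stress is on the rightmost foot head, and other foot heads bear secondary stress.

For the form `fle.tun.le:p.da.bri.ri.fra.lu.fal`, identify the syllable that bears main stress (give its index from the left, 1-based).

Weights: 1 fle L, 2 tun H, 3 le:p H, 4 da L, 5 bri L, 6 ri L, 7 fra L, 8 lu L, 9 fal H.
Parse right to left (heavy = foot alone; LL = one foot; stranded L unfooted): fle (ˈtun) (ˈle:p) da (ˈbri.ri) (ˈfra.lu) (ˈfal).
Foot heads: 2, 3, 5, 7, 9.
Primary stress on the rightmost head = syllable 9.
Primary stress: syllable 9 → fle.tun.le:p.da.bri.ri.fra.lu.ˈfal.

9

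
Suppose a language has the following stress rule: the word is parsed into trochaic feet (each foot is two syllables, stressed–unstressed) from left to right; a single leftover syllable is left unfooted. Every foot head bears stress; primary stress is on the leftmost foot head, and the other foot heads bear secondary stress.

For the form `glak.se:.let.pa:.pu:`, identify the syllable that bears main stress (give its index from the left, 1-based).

1

Parse left to right into trochaic (ˈσσ) feet: (ˈglak.se:) (ˈlet.pa:) pu:. Syllable 5 is left unfooted.
Foot heads (stressed positions): 1, 3.
End Rule Leftmost: primary stress on the leftmost head = syllable 1.
Primary stress: syllable 1 → ˈglak.se:.let.pa:.pu:.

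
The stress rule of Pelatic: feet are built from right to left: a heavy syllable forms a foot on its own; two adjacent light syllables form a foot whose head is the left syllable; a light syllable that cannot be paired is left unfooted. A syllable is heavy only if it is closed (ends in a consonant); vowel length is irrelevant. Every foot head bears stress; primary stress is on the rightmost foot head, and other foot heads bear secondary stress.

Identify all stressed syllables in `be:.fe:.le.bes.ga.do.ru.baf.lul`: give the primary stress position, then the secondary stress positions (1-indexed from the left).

primary 9, secondary 2, 4, 6, 8

Weights: 1 be: L, 2 fe: L, 3 le L, 4 bes H, 5 ga L, 6 do L, 7 ru L, 8 baf H, 9 lul H.
Parse right to left (heavy = foot alone; LL = one foot; stranded L unfooted): be: (ˈfe:.le) (ˈbes) ga (ˈdo.ru) (ˈbaf) (ˈlul).
Foot heads: 2, 4, 6, 8, 9.
Primary stress on the rightmost head = syllable 9.
Secondary stress on 2, 4, 6, 8: be:.ˌfe:.le.ˌbes.ga.ˌdo.ru.ˌbaf.ˈlul.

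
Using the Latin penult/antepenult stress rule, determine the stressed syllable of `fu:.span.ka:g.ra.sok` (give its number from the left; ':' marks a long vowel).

Classical Latin: stress the penult if heavy (long vowel or closed), else the antepenult.
Weights: 3 ka:g H, 4 ra L, 5 sok H.
The penult (syllable 4, ra) is light, so stress falls on the antepenult (syllable 3, ka:g).
Stress on syllable 3: fu:.span.ˈka:g.ra.sok.

3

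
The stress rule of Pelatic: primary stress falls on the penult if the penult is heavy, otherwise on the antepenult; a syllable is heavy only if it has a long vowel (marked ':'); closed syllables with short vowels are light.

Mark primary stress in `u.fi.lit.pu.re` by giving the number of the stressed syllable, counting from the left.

Weights: 3 lit L, 4 pu L, 5 re L.
The penult (syllable 4, pu) is light, so stress falls on the antepenult (syllable 3, lit).
Primary stress: syllable 3 → u.fi.ˈlit.pu.re.

3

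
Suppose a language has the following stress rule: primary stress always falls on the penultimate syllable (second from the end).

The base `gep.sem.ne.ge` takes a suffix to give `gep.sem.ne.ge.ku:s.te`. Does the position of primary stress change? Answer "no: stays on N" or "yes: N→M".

yes: 3→5

Base `gep.sem.ne.ge` (4 syllables):
  The word has 4 syllables; the penultimate syllable (second from the end) is syllable 3 (ne).
  → primary stress on syllable 3.
Suffixed `gep.sem.ne.ge.ku:s.te` (6 syllables):
  The word has 6 syllables; the penultimate syllable (second from the end) is syllable 5 (ku:s).
  → primary stress on syllable 5.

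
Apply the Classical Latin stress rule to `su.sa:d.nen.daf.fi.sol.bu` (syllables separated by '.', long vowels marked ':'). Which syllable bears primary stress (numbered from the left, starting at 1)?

6

Classical Latin: stress the penult if heavy (long vowel or closed), else the antepenult.
Weights: 5 fi L, 6 sol H, 7 bu L.
The penult (syllable 6, sol) is heavy, so it takes stress.
Stress on syllable 6: su.sa:d.nen.daf.fi.ˈsol.bu.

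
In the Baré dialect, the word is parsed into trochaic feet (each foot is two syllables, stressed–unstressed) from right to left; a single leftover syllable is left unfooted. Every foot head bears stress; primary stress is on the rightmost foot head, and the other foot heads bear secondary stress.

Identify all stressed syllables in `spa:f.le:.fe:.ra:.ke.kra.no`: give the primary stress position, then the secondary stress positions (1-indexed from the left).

Parse right to left into trochaic (ˈσσ) feet: spa:f (ˈle:.fe:) (ˈra:.ke) (ˈkra.no). Syllable 1 is left unfooted.
Foot heads (stressed positions): 2, 4, 6.
End Rule Rightmost: primary stress on the rightmost head = syllable 6.
Secondary stress on 2, 4: spa:f.ˌle:.fe:.ˌra:.ke.ˈkra.no.

primary 6, secondary 2, 4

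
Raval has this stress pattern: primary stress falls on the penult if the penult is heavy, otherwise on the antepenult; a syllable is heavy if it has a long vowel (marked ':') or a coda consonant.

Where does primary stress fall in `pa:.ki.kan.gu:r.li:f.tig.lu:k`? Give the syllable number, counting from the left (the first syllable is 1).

Weights: 5 li:f H, 6 tig H, 7 lu:k H.
The penult (syllable 6, tig) is heavy, so it takes stress.
Primary stress: syllable 6 → pa:.ki.kan.gu:r.li:f.ˈtig.lu:k.

6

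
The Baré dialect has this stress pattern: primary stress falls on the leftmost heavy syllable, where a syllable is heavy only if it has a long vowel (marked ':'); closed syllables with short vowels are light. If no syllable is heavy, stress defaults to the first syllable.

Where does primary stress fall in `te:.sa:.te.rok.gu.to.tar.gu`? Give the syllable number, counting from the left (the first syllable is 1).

1

Weights: 1 te: H, 2 sa: H, 3 te L, 4 rok L, 5 gu L, 6 to L, 7 tar L, 8 gu L.
Heavy syllables in the domain: 1, 2. The leftmost is syllable 1 (te:).
Primary stress: syllable 1 → ˈte:.sa:.te.rok.gu.to.tar.gu.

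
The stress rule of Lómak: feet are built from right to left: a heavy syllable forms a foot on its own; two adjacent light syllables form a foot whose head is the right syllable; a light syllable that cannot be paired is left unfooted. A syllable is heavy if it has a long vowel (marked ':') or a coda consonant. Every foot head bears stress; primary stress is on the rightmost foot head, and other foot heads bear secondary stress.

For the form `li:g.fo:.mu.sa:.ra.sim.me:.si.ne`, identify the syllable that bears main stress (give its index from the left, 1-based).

Weights: 1 li:g H, 2 fo: H, 3 mu L, 4 sa: H, 5 ra L, 6 sim H, 7 me: H, 8 si L, 9 ne L.
Parse right to left (heavy = foot alone; LL = one foot; stranded L unfooted): (ˈli:g) (ˈfo:) mu (ˈsa:) ra (ˈsim) (ˈme:) (si.ˈne).
Foot heads: 1, 2, 4, 6, 7, 9.
Primary stress on the rightmost head = syllable 9.
Primary stress: syllable 9 → li:g.fo:.mu.sa:.ra.sim.me:.si.ˈne.

9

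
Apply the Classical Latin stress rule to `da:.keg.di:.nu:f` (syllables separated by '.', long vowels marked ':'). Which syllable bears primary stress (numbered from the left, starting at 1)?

3

Classical Latin: stress the penult if heavy (long vowel or closed), else the antepenult.
Weights: 2 keg H, 3 di: H, 4 nu:f H.
The penult (syllable 3, di:) is heavy, so it takes stress.
Stress on syllable 3: da:.keg.ˈdi:.nu:f.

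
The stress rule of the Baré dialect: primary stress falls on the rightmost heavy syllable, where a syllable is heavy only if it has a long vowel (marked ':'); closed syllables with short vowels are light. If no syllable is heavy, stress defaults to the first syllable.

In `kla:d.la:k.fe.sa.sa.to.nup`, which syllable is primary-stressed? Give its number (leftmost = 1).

Weights: 1 kla:d H, 2 la:k H, 3 fe L, 4 sa L, 5 sa L, 6 to L, 7 nup L.
Heavy syllables in the domain: 1, 2. The rightmost is syllable 2 (la:k).
Primary stress: syllable 2 → kla:d.ˈla:k.fe.sa.sa.to.nup.

2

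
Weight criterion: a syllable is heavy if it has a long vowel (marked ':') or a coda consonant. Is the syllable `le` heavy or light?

`le`: short vowel, open (no coda). Short vowel, open → light.

light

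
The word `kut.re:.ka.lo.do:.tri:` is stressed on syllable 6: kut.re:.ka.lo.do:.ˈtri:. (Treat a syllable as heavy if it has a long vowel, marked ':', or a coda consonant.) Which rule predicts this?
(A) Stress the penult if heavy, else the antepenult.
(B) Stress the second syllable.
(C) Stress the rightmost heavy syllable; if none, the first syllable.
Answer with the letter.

Rule A → syllable 5 (observed: 6).
Rule B → syllable 2 (observed: 6).
Rule C → syllable 6 ✓.

C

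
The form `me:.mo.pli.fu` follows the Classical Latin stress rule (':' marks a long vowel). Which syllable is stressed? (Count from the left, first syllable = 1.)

2

Classical Latin: stress the penult if heavy (long vowel or closed), else the antepenult.
Weights: 2 mo L, 3 pli L, 4 fu L.
The penult (syllable 3, pli) is light, so stress falls on the antepenult (syllable 2, mo).
Stress on syllable 2: me:.ˈmo.pli.fu.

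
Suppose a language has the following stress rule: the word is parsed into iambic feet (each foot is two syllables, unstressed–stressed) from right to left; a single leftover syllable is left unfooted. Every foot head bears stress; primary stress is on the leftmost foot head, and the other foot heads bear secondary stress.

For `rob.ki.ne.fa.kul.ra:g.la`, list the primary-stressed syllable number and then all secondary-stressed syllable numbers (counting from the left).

primary 3, secondary 5, 7

Parse right to left into iambic (σˈσ) feet: rob (ki.ˈne) (fa.ˈkul) (ra:g.ˈla). Syllable 1 is left unfooted.
Foot heads (stressed positions): 3, 5, 7.
End Rule Leftmost: primary stress on the leftmost head = syllable 3.
Secondary stress on 5, 7: rob.ki.ˈne.fa.ˌkul.ra:g.ˌla.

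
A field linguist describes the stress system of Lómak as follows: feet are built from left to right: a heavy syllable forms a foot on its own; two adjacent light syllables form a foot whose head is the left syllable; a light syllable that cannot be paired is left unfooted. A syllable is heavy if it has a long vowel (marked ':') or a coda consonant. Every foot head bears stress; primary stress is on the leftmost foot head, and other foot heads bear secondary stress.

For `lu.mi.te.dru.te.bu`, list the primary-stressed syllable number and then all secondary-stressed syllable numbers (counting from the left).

primary 1, secondary 3, 5

Weights: 1 lu L, 2 mi L, 3 te L, 4 dru L, 5 te L, 6 bu L.
Parse left to right (heavy = foot alone; LL = one foot; stranded L unfooted): (ˈlu.mi) (ˈte.dru) (ˈte.bu).
Foot heads: 1, 3, 5.
Primary stress on the leftmost head = syllable 1.
Secondary stress on 3, 5: ˈlu.mi.ˌte.dru.ˌte.bu.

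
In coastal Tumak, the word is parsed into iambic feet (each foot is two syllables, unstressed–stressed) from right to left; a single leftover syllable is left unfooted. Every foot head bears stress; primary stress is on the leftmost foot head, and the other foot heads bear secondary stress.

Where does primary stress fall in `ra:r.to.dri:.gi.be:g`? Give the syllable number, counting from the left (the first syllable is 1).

Parse right to left into iambic (σˈσ) feet: ra:r (to.ˈdri:) (gi.ˈbe:g). Syllable 1 is left unfooted.
Foot heads (stressed positions): 3, 5.
End Rule Leftmost: primary stress on the leftmost head = syllable 3.
Primary stress: syllable 3 → ra:r.to.ˈdri:.gi.be:g.

3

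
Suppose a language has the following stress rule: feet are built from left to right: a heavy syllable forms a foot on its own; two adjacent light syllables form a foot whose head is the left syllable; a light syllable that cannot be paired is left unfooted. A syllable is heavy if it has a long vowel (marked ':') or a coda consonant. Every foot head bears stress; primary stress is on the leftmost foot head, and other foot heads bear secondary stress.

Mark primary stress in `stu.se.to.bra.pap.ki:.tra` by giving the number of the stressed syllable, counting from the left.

Weights: 1 stu L, 2 se L, 3 to L, 4 bra L, 5 pap H, 6 ki: H, 7 tra L.
Parse left to right (heavy = foot alone; LL = one foot; stranded L unfooted): (ˈstu.se) (ˈto.bra) (ˈpap) (ˈki:) tra.
Foot heads: 1, 3, 5, 6.
Primary stress on the leftmost head = syllable 1.
Primary stress: syllable 1 → ˈstu.se.to.bra.pap.ki:.tra.

1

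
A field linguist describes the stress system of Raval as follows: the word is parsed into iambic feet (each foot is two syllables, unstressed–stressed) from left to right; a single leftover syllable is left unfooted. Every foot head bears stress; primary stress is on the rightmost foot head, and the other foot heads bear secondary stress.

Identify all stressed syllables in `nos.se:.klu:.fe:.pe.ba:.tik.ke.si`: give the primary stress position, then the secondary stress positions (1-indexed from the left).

Parse left to right into iambic (σˈσ) feet: (nos.ˈse:) (klu:.ˈfe:) (pe.ˈba:) (tik.ˈke) si. Syllable 9 is left unfooted.
Foot heads (stressed positions): 2, 4, 6, 8.
End Rule Rightmost: primary stress on the rightmost head = syllable 8.
Secondary stress on 2, 4, 6: nos.ˌse:.klu:.ˌfe:.pe.ˌba:.tik.ˈke.si.

primary 8, secondary 2, 4, 6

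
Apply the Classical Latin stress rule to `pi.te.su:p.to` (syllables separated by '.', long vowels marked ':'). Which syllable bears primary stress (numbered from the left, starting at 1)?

3

Classical Latin: stress the penult if heavy (long vowel or closed), else the antepenult.
Weights: 2 te L, 3 su:p H, 4 to L.
The penult (syllable 3, su:p) is heavy, so it takes stress.
Stress on syllable 3: pi.te.ˈsu:p.to.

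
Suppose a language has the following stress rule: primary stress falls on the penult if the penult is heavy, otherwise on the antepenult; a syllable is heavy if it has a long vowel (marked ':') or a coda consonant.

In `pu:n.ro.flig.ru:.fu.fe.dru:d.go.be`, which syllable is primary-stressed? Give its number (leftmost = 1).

Weights: 7 dru:d H, 8 go L, 9 be L.
The penult (syllable 8, go) is light, so stress falls on the antepenult (syllable 7, dru:d).
Primary stress: syllable 7 → pu:n.ro.flig.ru:.fu.fe.ˈdru:d.go.be.

7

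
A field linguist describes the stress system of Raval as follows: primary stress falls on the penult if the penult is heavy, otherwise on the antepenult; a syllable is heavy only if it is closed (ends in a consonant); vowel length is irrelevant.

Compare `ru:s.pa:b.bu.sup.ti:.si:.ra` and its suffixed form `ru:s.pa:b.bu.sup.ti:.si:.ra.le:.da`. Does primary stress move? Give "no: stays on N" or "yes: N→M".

Base `ru:s.pa:b.bu.sup.ti:.si:.ra` (7 syllables):
  Weights: 5 ti: L, 6 si: L, 7 ra L.
  The penult (syllable 6, si:) is light, so stress falls on the antepenult (syllable 5, ti:).
  → primary stress on syllable 5.
Suffixed `ru:s.pa:b.bu.sup.ti:.si:.ra.le:.da` (9 syllables):
  Weights: 7 ra L, 8 le: L, 9 da L.
  The penult (syllable 8, le:) is light, so stress falls on the antepenult (syllable 7, ra).
  → primary stress on syllable 7.

yes: 5→7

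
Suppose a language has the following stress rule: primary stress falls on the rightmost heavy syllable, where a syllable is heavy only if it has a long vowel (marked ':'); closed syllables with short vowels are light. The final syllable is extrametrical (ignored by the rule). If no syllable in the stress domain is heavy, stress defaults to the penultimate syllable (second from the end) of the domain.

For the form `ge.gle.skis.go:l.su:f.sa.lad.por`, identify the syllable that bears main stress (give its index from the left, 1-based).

5

The final syllable (8, por) is extrametrical; the stress domain is syllables 1–7.
Weights: 1 ge L, 2 gle L, 3 skis L, 4 go:l H, 5 su:f H, 6 sa L, 7 lad L.
Heavy syllables in the domain: 4, 5. The rightmost is syllable 5 (su:f).
Primary stress: syllable 5 → ge.gle.skis.go:l.ˈsu:f.sa.lad.por.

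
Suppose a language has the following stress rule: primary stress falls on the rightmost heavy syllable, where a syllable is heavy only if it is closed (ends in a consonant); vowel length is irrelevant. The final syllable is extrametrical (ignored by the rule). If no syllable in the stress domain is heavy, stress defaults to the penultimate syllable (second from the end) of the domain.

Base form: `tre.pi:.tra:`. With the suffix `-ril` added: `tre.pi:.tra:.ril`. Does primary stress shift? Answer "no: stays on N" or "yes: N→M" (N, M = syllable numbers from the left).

Base `tre.pi:.tra:` (3 syllables):
  The final syllable (3, tra:) is extrametrical; the stress domain is syllables 1–2.
  Weights: 1 tre L, 2 pi: L.
  No heavy syllable in the domain; default to the penultimate syllable (second from the end) of the domain = syllable 1.
  → primary stress on syllable 1.
Suffixed `tre.pi:.tra:.ril` (4 syllables):
  The final syllable (4, ril) is extrametrical; the stress domain is syllables 1–3.
  Weights: 1 tre L, 2 pi: L, 3 tra: L.
  No heavy syllable in the domain; default to the penultimate syllable (second from the end) of the domain = syllable 2.
  → primary stress on syllable 2.

yes: 1→2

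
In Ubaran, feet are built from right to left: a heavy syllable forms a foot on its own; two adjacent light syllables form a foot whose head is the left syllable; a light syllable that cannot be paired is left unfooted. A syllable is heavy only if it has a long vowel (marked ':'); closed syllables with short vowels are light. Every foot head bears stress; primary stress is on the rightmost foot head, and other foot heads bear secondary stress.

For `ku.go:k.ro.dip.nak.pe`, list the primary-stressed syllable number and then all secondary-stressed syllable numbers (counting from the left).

Weights: 1 ku L, 2 go:k H, 3 ro L, 4 dip L, 5 nak L, 6 pe L.
Parse right to left (heavy = foot alone; LL = one foot; stranded L unfooted): ku (ˈgo:k) (ˈro.dip) (ˈnak.pe).
Foot heads: 2, 3, 5.
Primary stress on the rightmost head = syllable 5.
Secondary stress on 2, 3: ku.ˌgo:k.ˌro.dip.ˈnak.pe.

primary 5, secondary 2, 3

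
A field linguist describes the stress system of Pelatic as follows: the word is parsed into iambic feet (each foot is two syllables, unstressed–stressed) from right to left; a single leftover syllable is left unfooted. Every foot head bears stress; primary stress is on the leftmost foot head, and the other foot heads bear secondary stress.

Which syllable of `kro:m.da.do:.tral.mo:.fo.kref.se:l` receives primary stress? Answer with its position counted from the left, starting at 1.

2

Parse right to left into iambic (σˈσ) feet: (kro:m.ˈda) (do:.ˈtral) (mo:.ˈfo) (kref.ˈse:l).
Foot heads (stressed positions): 2, 4, 6, 8.
End Rule Leftmost: primary stress on the leftmost head = syllable 2.
Primary stress: syllable 2 → kro:m.ˈda.do:.tral.mo:.fo.kref.se:l.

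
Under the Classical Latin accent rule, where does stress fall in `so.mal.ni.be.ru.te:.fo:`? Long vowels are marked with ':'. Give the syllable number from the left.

6

Classical Latin: stress the penult if heavy (long vowel or closed), else the antepenult.
Weights: 5 ru L, 6 te: H, 7 fo: H.
The penult (syllable 6, te:) is heavy, so it takes stress.
Stress on syllable 6: so.mal.ni.be.ru.ˈte:.fo:.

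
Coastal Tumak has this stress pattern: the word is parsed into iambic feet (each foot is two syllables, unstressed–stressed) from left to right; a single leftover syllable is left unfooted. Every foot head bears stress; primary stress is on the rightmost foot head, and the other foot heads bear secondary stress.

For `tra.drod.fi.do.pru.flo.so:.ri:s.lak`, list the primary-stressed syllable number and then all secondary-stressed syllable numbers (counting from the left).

Parse left to right into iambic (σˈσ) feet: (tra.ˈdrod) (fi.ˈdo) (pru.ˈflo) (so:.ˈri:s) lak. Syllable 9 is left unfooted.
Foot heads (stressed positions): 2, 4, 6, 8.
End Rule Rightmost: primary stress on the rightmost head = syllable 8.
Secondary stress on 2, 4, 6: tra.ˌdrod.fi.ˌdo.pru.ˌflo.so:.ˈri:s.lak.

primary 8, secondary 2, 4, 6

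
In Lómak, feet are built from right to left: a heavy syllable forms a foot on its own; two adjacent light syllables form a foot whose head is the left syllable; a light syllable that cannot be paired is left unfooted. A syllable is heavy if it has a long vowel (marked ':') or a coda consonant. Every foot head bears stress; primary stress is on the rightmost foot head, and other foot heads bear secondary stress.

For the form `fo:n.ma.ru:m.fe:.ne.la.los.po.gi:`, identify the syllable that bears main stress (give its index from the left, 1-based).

Weights: 1 fo:n H, 2 ma L, 3 ru:m H, 4 fe: H, 5 ne L, 6 la L, 7 los H, 8 po L, 9 gi: H.
Parse right to left (heavy = foot alone; LL = one foot; stranded L unfooted): (ˈfo:n) ma (ˈru:m) (ˈfe:) (ˈne.la) (ˈlos) po (ˈgi:).
Foot heads: 1, 3, 4, 5, 7, 9.
Primary stress on the rightmost head = syllable 9.
Primary stress: syllable 9 → fo:n.ma.ru:m.fe:.ne.la.los.po.ˈgi:.

9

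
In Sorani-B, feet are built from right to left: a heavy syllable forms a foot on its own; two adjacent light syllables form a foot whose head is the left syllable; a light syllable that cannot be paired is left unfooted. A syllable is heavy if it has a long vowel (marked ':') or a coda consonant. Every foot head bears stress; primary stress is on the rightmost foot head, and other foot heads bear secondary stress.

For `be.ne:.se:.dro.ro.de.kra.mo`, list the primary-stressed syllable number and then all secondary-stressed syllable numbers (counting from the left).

Weights: 1 be L, 2 ne: H, 3 se: H, 4 dro L, 5 ro L, 6 de L, 7 kra L, 8 mo L.
Parse right to left (heavy = foot alone; LL = one foot; stranded L unfooted): be (ˈne:) (ˈse:) dro (ˈro.de) (ˈkra.mo).
Foot heads: 2, 3, 5, 7.
Primary stress on the rightmost head = syllable 7.
Secondary stress on 2, 3, 5: be.ˌne:.ˌse:.dro.ˌro.de.ˈkra.mo.

primary 7, secondary 2, 3, 5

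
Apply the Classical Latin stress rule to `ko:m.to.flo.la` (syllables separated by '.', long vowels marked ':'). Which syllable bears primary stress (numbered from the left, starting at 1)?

2

Classical Latin: stress the penult if heavy (long vowel or closed), else the antepenult.
Weights: 2 to L, 3 flo L, 4 la L.
The penult (syllable 3, flo) is light, so stress falls on the antepenult (syllable 2, to).
Stress on syllable 2: ko:m.ˈto.flo.la.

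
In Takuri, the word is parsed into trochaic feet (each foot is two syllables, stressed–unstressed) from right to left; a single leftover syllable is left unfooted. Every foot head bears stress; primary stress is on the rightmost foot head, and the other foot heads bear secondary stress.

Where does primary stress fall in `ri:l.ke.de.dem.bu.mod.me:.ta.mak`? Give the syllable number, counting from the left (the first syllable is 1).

Parse right to left into trochaic (ˈσσ) feet: ri:l (ˈke.de) (ˈdem.bu) (ˈmod.me:) (ˈta.mak). Syllable 1 is left unfooted.
Foot heads (stressed positions): 2, 4, 6, 8.
End Rule Rightmost: primary stress on the rightmost head = syllable 8.
Primary stress: syllable 8 → ri:l.ke.de.dem.bu.mod.me:.ˈta.mak.

8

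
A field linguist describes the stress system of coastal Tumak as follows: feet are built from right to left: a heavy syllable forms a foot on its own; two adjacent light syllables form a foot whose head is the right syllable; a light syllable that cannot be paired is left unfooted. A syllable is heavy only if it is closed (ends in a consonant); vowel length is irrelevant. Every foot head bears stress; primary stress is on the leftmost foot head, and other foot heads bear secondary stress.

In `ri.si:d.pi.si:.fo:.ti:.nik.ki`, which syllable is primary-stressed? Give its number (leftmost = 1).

Weights: 1 ri L, 2 si:d H, 3 pi L, 4 si: L, 5 fo: L, 6 ti: L, 7 nik H, 8 ki L.
Parse right to left (heavy = foot alone; LL = one foot; stranded L unfooted): ri (ˈsi:d) (pi.ˈsi:) (fo:.ˈti:) (ˈnik) ki.
Foot heads: 2, 4, 6, 7.
Primary stress on the leftmost head = syllable 2.
Primary stress: syllable 2 → ri.ˈsi:d.pi.si:.fo:.ti:.nik.ki.

2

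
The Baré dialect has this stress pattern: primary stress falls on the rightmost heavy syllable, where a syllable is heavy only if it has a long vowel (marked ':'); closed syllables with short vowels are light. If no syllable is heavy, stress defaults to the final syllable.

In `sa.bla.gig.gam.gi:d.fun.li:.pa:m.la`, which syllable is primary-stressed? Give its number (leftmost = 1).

Weights: 1 sa L, 2 bla L, 3 gig L, 4 gam L, 5 gi:d H, 6 fun L, 7 li: H, 8 pa:m H, 9 la L.
Heavy syllables in the domain: 5, 7, 8. The rightmost is syllable 8 (pa:m).
Primary stress: syllable 8 → sa.bla.gig.gam.gi:d.fun.li:.ˈpa:m.la.

8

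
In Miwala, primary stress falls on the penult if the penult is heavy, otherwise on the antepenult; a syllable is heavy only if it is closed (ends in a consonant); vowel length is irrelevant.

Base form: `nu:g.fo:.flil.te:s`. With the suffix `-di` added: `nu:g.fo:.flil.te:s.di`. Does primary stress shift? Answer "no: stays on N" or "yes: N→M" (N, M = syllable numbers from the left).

yes: 3→4

Base `nu:g.fo:.flil.te:s` (4 syllables):
  Weights: 2 fo: L, 3 flil H, 4 te:s H.
  The penult (syllable 3, flil) is heavy, so it takes stress.
  → primary stress on syllable 3.
Suffixed `nu:g.fo:.flil.te:s.di` (5 syllables):
  Weights: 3 flil H, 4 te:s H, 5 di L.
  The penult (syllable 4, te:s) is heavy, so it takes stress.
  → primary stress on syllable 4.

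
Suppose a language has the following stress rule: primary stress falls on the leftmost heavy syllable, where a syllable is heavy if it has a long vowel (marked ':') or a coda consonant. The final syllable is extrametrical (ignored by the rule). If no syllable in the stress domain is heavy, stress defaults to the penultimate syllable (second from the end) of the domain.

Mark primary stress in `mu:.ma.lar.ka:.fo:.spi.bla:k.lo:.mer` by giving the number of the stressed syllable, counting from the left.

1

The final syllable (9, mer) is extrametrical; the stress domain is syllables 1–8.
Weights: 1 mu: H, 2 ma L, 3 lar H, 4 ka: H, 5 fo: H, 6 spi L, 7 bla:k H, 8 lo: H.
Heavy syllables in the domain: 1, 3, 4, 5, 7, 8. The leftmost is syllable 1 (mu:).
Primary stress: syllable 1 → ˈmu:.ma.lar.ka:.fo:.spi.bla:k.lo:.mer.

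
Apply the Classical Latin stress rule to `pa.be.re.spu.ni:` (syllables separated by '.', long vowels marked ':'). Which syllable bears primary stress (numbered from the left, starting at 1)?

Classical Latin: stress the penult if heavy (long vowel or closed), else the antepenult.
Weights: 3 re L, 4 spu L, 5 ni: H.
The penult (syllable 4, spu) is light, so stress falls on the antepenult (syllable 3, re).
Stress on syllable 3: pa.be.ˈre.spu.ni:.

3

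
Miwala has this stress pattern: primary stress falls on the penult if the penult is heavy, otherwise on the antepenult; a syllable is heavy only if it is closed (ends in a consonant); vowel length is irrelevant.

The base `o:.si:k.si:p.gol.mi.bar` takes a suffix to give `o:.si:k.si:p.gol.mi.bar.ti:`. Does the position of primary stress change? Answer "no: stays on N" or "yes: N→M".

yes: 4→6

Base `o:.si:k.si:p.gol.mi.bar` (6 syllables):
  Weights: 4 gol H, 5 mi L, 6 bar H.
  The penult (syllable 5, mi) is light, so stress falls on the antepenult (syllable 4, gol).
  → primary stress on syllable 4.
Suffixed `o:.si:k.si:p.gol.mi.bar.ti:` (7 syllables):
  Weights: 5 mi L, 6 bar H, 7 ti: L.
  The penult (syllable 6, bar) is heavy, so it takes stress.
  → primary stress on syllable 6.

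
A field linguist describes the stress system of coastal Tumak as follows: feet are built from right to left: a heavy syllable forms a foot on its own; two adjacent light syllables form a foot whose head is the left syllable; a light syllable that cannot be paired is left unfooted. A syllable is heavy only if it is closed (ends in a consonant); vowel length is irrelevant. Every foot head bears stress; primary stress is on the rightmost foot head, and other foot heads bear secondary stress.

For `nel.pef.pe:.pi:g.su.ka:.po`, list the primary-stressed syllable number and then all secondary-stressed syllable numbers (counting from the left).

Weights: 1 nel H, 2 pef H, 3 pe: L, 4 pi:g H, 5 su L, 6 ka: L, 7 po L.
Parse right to left (heavy = foot alone; LL = one foot; stranded L unfooted): (ˈnel) (ˈpef) pe: (ˈpi:g) su (ˈka:.po).
Foot heads: 1, 2, 4, 6.
Primary stress on the rightmost head = syllable 6.
Secondary stress on 1, 2, 4: ˌnel.ˌpef.pe:.ˌpi:g.su.ˈka:.po.

primary 6, secondary 1, 2, 4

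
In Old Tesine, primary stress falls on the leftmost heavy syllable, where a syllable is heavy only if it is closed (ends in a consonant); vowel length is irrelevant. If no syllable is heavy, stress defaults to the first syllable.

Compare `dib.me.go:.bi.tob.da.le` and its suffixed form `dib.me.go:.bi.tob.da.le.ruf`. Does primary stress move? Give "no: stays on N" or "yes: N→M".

no: stays on 1

Base `dib.me.go:.bi.tob.da.le` (7 syllables):
  Weights: 1 dib H, 2 me L, 3 go: L, 4 bi L, 5 tob H, 6 da L, 7 le L.
  Heavy syllables in the domain: 1, 5. The leftmost is syllable 1 (dib).
  → primary stress on syllable 1.
Suffixed `dib.me.go:.bi.tob.da.le.ruf` (8 syllables):
  Weights: 1 dib H, 2 me L, 3 go: L, 4 bi L, 5 tob H, 6 da L, 7 le L, 8 ruf H.
  Heavy syllables in the domain: 1, 5, 8. The leftmost is syllable 1 (dib).
  → primary stress on syllable 1.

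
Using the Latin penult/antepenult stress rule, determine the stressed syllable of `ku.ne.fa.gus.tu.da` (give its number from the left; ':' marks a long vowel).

4

Classical Latin: stress the penult if heavy (long vowel or closed), else the antepenult.
Weights: 4 gus H, 5 tu L, 6 da L.
The penult (syllable 5, tu) is light, so stress falls on the antepenult (syllable 4, gus).
Stress on syllable 4: ku.ne.fa.ˈgus.tu.da.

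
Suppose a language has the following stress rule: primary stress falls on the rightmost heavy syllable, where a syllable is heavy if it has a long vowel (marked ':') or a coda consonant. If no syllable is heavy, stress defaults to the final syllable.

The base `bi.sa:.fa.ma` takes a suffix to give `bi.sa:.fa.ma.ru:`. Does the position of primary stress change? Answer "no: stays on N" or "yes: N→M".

yes: 2→5

Base `bi.sa:.fa.ma` (4 syllables):
  Weights: 1 bi L, 2 sa: H, 3 fa L, 4 ma L.
  Heavy syllables in the domain: 2. The rightmost is syllable 2 (sa:).
  → primary stress on syllable 2.
Suffixed `bi.sa:.fa.ma.ru:` (5 syllables):
  Weights: 1 bi L, 2 sa: H, 3 fa L, 4 ma L, 5 ru: H.
  Heavy syllables in the domain: 2, 5. The rightmost is syllable 5 (ru:).
  → primary stress on syllable 5.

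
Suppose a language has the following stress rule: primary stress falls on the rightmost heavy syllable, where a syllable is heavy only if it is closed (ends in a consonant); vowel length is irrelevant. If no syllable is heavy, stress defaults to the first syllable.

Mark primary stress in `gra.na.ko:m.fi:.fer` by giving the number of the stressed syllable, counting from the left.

Weights: 1 gra L, 2 na L, 3 ko:m H, 4 fi: L, 5 fer H.
Heavy syllables in the domain: 3, 5. The rightmost is syllable 5 (fer).
Primary stress: syllable 5 → gra.na.ko:m.fi:.ˈfer.

5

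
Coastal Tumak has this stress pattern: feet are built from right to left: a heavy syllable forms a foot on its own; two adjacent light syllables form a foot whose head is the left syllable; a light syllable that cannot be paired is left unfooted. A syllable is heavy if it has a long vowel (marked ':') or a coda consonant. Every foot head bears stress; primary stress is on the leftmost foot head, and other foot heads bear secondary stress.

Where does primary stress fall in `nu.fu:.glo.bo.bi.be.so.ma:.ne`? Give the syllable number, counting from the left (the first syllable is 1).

Weights: 1 nu L, 2 fu: H, 3 glo L, 4 bo L, 5 bi L, 6 be L, 7 so L, 8 ma: H, 9 ne L.
Parse right to left (heavy = foot alone; LL = one foot; stranded L unfooted): nu (ˈfu:) glo (ˈbo.bi) (ˈbe.so) (ˈma:) ne.
Foot heads: 2, 4, 6, 8.
Primary stress on the leftmost head = syllable 2.
Primary stress: syllable 2 → nu.ˈfu:.glo.bo.bi.be.so.ma:.ne.

2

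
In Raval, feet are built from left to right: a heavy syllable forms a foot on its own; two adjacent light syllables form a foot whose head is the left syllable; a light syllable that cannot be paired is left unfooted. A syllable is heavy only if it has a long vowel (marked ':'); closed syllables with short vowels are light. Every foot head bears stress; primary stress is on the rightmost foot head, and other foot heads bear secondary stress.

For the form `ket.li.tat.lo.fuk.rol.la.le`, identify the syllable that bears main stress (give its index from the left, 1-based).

Weights: 1 ket L, 2 li L, 3 tat L, 4 lo L, 5 fuk L, 6 rol L, 7 la L, 8 le L.
Parse left to right (heavy = foot alone; LL = one foot; stranded L unfooted): (ˈket.li) (ˈtat.lo) (ˈfuk.rol) (ˈla.le).
Foot heads: 1, 3, 5, 7.
Primary stress on the rightmost head = syllable 7.
Primary stress: syllable 7 → ket.li.tat.lo.fuk.rol.ˈla.le.

7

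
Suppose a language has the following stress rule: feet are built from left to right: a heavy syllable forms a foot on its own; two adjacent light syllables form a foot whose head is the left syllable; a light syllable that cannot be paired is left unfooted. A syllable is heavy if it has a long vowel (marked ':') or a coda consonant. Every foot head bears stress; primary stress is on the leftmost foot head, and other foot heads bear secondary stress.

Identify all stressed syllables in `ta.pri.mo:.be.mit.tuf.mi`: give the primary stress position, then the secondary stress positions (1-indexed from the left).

primary 1, secondary 3, 5, 6

Weights: 1 ta L, 2 pri L, 3 mo: H, 4 be L, 5 mit H, 6 tuf H, 7 mi L.
Parse left to right (heavy = foot alone; LL = one foot; stranded L unfooted): (ˈta.pri) (ˈmo:) be (ˈmit) (ˈtuf) mi.
Foot heads: 1, 3, 5, 6.
Primary stress on the leftmost head = syllable 1.
Secondary stress on 3, 5, 6: ˈta.pri.ˌmo:.be.ˌmit.ˌtuf.mi.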